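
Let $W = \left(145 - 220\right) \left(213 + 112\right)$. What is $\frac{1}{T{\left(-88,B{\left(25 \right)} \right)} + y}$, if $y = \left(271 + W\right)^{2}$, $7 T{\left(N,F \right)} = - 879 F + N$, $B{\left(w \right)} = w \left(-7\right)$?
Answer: $\frac{7}{4067173449} \approx 1.7211 \cdot 10^{-9}$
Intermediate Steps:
$B{\left(w \right)} = - 7 w$
$W = -24375$ ($W = \left(-75\right) 325 = -24375$)
$T{\left(N,F \right)} = - \frac{879 F}{7} + \frac{N}{7}$ ($T{\left(N,F \right)} = \frac{- 879 F + N}{7} = \frac{N - 879 F}{7} = - \frac{879 F}{7} + \frac{N}{7}$)
$y = 581002816$ ($y = \left(271 - 24375\right)^{2} = \left(-24104\right)^{2} = 581002816$)
$\frac{1}{T{\left(-88,B{\left(25 \right)} \right)} + y} = \frac{1}{\left(- \frac{879 \left(\left(-7\right) 25\right)}{7} + \frac{1}{7} \left(-88\right)\right) + 581002816} = \frac{1}{\left(\left(- \frac{879}{7}\right) \left(-175\right) - \frac{88}{7}\right) + 581002816} = \frac{1}{\left(21975 - \frac{88}{7}\right) + 581002816} = \frac{1}{\frac{153737}{7} + 581002816} = \frac{1}{\frac{4067173449}{7}} = \frac{7}{4067173449}$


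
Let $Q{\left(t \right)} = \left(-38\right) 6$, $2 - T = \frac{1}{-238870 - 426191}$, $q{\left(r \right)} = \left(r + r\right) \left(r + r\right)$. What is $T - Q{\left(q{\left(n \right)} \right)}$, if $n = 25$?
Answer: $\frac{152964031}{665061} \approx 230.0$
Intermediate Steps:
$q{\left(r \right)} = 4 r^{2}$ ($q{\left(r \right)} = 2 r 2 r = 4 r^{2}$)
$T = \frac{1330123}{665061}$ ($T = 2 - \frac{1}{-238870 - 426191} = 2 - \frac{1}{-665061} = 2 - - \frac{1}{665061} = 2 + \frac{1}{665061} = \frac{1330123}{665061} \approx 2.0$)
$Q{\left(t \right)} = -228$
$T - Q{\left(q{\left(n \right)} \right)} = \frac{1330123}{665061} - -228 = \frac{1330123}{665061} + 228 = \frac{152964031}{665061}$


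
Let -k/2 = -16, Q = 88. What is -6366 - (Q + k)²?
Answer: -20766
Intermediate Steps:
k = 32 (k = -2*(-16) = 32)
-6366 - (Q + k)² = -6366 - (88 + 32)² = -6366 - 1*120² = -6366 - 1*14400 = -6366 - 14400 = -20766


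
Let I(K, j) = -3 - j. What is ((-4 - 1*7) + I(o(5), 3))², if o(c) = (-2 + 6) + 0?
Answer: 289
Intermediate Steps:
o(c) = 4 (o(c) = 4 + 0 = 4)
((-4 - 1*7) + I(o(5), 3))² = ((-4 - 1*7) + (-3 - 1*3))² = ((-4 - 7) + (-3 - 3))² = (-11 - 6)² = (-17)² = 289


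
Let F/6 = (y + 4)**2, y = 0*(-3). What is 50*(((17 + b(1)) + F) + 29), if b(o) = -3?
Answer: 6950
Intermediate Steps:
y = 0
F = 96 (F = 6*(0 + 4)**2 = 6*4**2 = 6*16 = 96)
50*(((17 + b(1)) + F) + 29) = 50*(((17 - 3) + 96) + 29) = 50*((14 + 96) + 29) = 50*(110 + 29) = 50*139 = 6950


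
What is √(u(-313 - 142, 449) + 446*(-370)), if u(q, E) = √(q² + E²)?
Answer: √(-165020 + √408626) ≈ 405.44*I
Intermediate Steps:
u(q, E) = √(E² + q²)
√(u(-313 - 142, 449) + 446*(-370)) = √(√(449² + (-313 - 142)²) + 446*(-370)) = √(√(201601 + (-455)²) - 165020) = √(√(201601 + 207025) - 165020) = √(√408626 - 165020) = √(-165020 + √408626)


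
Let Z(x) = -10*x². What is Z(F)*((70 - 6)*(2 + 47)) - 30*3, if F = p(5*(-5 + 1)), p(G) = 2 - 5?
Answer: -282330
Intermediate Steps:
p(G) = -3
F = -3
Z(F)*((70 - 6)*(2 + 47)) - 30*3 = (-10*(-3)²)*((70 - 6)*(2 + 47)) - 30*3 = (-10*9)*(64*49) - 90 = -90*3136 - 90 = -282240 - 90 = -282330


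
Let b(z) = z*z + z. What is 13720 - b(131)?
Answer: -3572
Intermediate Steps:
b(z) = z + z² (b(z) = z² + z = z + z²)
13720 - b(131) = 13720 - 131*(1 + 131) = 13720 - 131*132 = 13720 - 1*17292 = 13720 - 17292 = -3572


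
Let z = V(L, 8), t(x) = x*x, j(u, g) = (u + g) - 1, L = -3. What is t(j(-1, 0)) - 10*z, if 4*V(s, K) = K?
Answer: -16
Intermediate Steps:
V(s, K) = K/4
j(u, g) = -1 + g + u (j(u, g) = (g + u) - 1 = -1 + g + u)
t(x) = x²
z = 2 (z = (¼)*8 = 2)
t(j(-1, 0)) - 10*z = (-1 + 0 - 1)² - 10*2 = (-2)² - 20 = 4 - 20 = -16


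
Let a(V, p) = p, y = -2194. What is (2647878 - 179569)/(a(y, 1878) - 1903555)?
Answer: -2468309/1901677 ≈ -1.2980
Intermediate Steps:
(2647878 - 179569)/(a(y, 1878) - 1903555) = (2647878 - 179569)/(1878 - 1903555) = 2468309/(-1901677) = 2468309*(-1/1901677) = -2468309/1901677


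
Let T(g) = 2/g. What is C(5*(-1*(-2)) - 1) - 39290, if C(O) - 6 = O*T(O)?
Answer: -39282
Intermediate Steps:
C(O) = 8 (C(O) = 6 + O*(2/O) = 6 + 2 = 8)
C(5*(-1*(-2)) - 1) - 39290 = 8 - 39290 = -39282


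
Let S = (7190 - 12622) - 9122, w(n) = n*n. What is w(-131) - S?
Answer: 31715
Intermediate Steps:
w(n) = n**2
S = -14554 (S = -5432 - 9122 = -14554)
w(-131) - S = (-131)**2 - 1*(-14554) = 17161 + 14554 = 31715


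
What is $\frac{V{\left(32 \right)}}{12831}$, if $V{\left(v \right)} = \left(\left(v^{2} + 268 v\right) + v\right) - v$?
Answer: $\frac{3200}{4277} \approx 0.74819$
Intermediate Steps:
$V{\left(v \right)} = v^{2} + 268 v$ ($V{\left(v \right)} = \left(v^{2} + 269 v\right) - v = v^{2} + 268 v$)
$\frac{V{\left(32 \right)}}{12831} = \frac{32 \left(268 + 32\right)}{12831} = 32 \cdot 300 \cdot \frac{1}{12831} = 9600 \cdot \frac{1}{12831} = \frac{3200}{4277}$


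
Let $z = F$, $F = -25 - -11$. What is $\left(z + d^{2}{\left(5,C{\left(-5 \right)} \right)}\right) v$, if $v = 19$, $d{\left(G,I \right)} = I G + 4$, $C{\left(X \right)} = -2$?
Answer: $418$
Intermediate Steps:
$F = -14$ ($F = -25 + 11 = -14$)
$d{\left(G,I \right)} = 4 + G I$ ($d{\left(G,I \right)} = G I + 4 = 4 + G I$)
$z = -14$
$\left(z + d^{2}{\left(5,C{\left(-5 \right)} \right)}\right) v = \left(-14 + \left(4 + 5 \left(-2\right)\right)^{2}\right) 19 = \left(-14 + \left(4 - 10\right)^{2}\right) 19 = \left(-14 + \left(-6\right)^{2}\right) 19 = \left(-14 + 36\right) 19 = 22 \cdot 19 = 418$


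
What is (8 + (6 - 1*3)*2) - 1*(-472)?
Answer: 486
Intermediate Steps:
(8 + (6 - 1*3)*2) - 1*(-472) = (8 + (6 - 3)*2) + 472 = (8 + 3*2) + 472 = (8 + 6) + 472 = 14 + 472 = 486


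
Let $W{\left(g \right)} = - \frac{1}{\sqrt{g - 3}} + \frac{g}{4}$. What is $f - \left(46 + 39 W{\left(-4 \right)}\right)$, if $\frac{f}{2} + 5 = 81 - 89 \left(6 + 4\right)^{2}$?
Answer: $-17655 - \frac{39 i \sqrt{7}}{7} \approx -17655.0 - 14.741 i$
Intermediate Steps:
$W{\left(g \right)} = - \frac{1}{\sqrt{-3 + g}} + \frac{g}{4}$ ($W{\left(g \right)} = - \frac{1}{\sqrt{-3 + g}} + g \frac{1}{4} = - \frac{1}{\sqrt{-3 + g}} + \frac{g}{4}$)
$f = -17648$ ($f = -10 + 2 \left(81 - 89 \left(6 + 4\right)^{2}\right) = -10 + 2 \left(81 - 89 \cdot 10^{2}\right) = -10 + 2 \left(81 - 8900\right) = -10 + 2 \left(-8819\right) = -10 - 17638 = -17648$)
$f - \left(46 + 39 W{\left(-4 \right)}\right) = -17648 - \left(46 + 39 \left(- \frac{1}{\sqrt{-3 - 4}} + \frac{1}{4} \left(-4\right)\right)\right) = -17648 - \left(46 + 39 \left(- \frac{1}{i \sqrt{7}} - 1\right)\right) = -17648 - \left(46 + 39 \left(- \frac{\left(-1\right) i \sqrt{7}}{7} - 1\right)\right) = -17648 - \left(46 + 39 \left(\frac{i \sqrt{7}}{7} - 1\right)\right) = -17648 - \left(46 + 39 \left(-1 + \frac{i \sqrt{7}}{7}\right)\right) = -17648 - \left(7 + \frac{39 i \sqrt{7}}{7}\right) = -17655 - \frac{39 i \sqrt{7}}{7}$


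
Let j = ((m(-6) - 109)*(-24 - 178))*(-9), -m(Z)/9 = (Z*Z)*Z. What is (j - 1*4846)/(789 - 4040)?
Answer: -3331184/3251 ≈ -1024.7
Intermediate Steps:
m(Z) = -9*Z³ (m(Z) = -9*Z*Z*Z = -9*Z²*Z = -9*Z³)
j = 3336030 (j = ((-9*(-6)³ - 109)*(-24 - 178))*(-9) = ((-9*(-216) - 109)*(-202))*(-9) = ((1944 - 109)*(-202))*(-9) = (1835*(-202))*(-9) = -370670*(-9) = 3336030)
(j - 1*4846)/(789 - 4040) = (3336030 - 1*4846)/(789 - 4040) = (3336030 - 4846)/(-3251) = 3331184*(-1/3251) = -3331184/3251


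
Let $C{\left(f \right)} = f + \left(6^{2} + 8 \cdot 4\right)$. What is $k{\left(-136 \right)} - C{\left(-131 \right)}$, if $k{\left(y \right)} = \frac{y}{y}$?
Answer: $64$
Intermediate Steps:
$k{\left(y \right)} = 1$
$C{\left(f \right)} = 68 + f$ ($C{\left(f \right)} = f + \left(36 + 32\right) = f + 68 = 68 + f$)
$k{\left(-136 \right)} - C{\left(-131 \right)} = 1 - \left(68 - 131\right) = 1 - -63 = 1 + 63 = 64$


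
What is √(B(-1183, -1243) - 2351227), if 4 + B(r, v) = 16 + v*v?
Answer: 3*I*√89574 ≈ 897.87*I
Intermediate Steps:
B(r, v) = 12 + v² (B(r, v) = -4 + (16 + v*v) = -4 + (16 + v²) = 12 + v²)
√(B(-1183, -1243) - 2351227) = √((12 + (-1243)²) - 2351227) = √((12 + 1545049) - 2351227) = √(1545061 - 2351227) = √(-806166) = 3*I*√89574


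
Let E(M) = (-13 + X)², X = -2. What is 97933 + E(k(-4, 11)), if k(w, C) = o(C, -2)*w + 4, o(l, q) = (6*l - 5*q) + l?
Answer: 98158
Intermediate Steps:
o(l, q) = -5*q + 7*l (o(l, q) = (-5*q + 6*l) + l = -5*q + 7*l)
k(w, C) = 4 + w*(10 + 7*C) (k(w, C) = (-5*(-2) + 7*C)*w + 4 = (10 + 7*C)*w + 4 = w*(10 + 7*C) + 4 = 4 + w*(10 + 7*C))
E(M) = 225 (E(M) = (-13 - 2)² = (-15)² = 225)
97933 + E(k(-4, 11)) = 97933 + 225 = 98158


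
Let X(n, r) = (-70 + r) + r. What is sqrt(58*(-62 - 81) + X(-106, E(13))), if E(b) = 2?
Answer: 2*I*sqrt(2090) ≈ 91.433*I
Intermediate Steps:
X(n, r) = -70 + 2*r
sqrt(58*(-62 - 81) + X(-106, E(13))) = sqrt(58*(-62 - 81) + (-70 + 2*2)) = sqrt(58*(-143) + (-70 + 4)) = sqrt(-8294 - 66) = sqrt(-8360) = 2*I*sqrt(2090)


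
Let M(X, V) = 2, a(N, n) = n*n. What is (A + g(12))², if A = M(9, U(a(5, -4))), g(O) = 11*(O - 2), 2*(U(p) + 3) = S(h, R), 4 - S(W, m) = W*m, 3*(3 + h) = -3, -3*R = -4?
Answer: 12544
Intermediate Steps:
R = 4/3 (R = -⅓*(-4) = 4/3 ≈ 1.3333)
a(N, n) = n²
h = -4 (h = -3 + (⅓)*(-3) = -3 - 1 = -4)
S(W, m) = 4 - W*m
U(p) = 5/3 (U(p) = -3 + (4 - 1*(-4)*4/3)/2 = -3 + (4 + 16/3)/2 = -3 + (½)*(28/3) = -3 + 14/3 = 5/3)
g(O) = -22 + 11*O (g(O) = 11*(-2 + O) = -22 + 11*O)
A = 2
(A + g(12))² = (2 + (-22 + 11*12))² = (2 + (-22 + 132))² = (2 + 110)² = 112² = 12544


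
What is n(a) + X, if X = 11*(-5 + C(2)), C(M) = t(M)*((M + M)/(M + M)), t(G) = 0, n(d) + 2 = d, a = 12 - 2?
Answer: -47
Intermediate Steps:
a = 10
n(d) = -2 + d
C(M) = 0 (C(M) = 0*((M + M)/(M + M)) = 0*((2*M)/((2*M))) = 0*((2*M)*(1/(2*M))) = 0*1 = 0)
X = -55 (X = 11*(-5 + 0) = 11*(-5) = -55)
n(a) + X = (-2 + 10) - 55 = 8 - 55 = -47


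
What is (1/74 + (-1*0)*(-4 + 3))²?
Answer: 1/5476 ≈ 0.00018262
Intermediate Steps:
(1/74 + (-1*0)*(-4 + 3))² = (1/74 + 0*(-1))² = (1/74 + 0)² = (1/74)² = 1/5476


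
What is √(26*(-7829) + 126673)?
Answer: 7*I*√1569 ≈ 277.27*I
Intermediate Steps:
√(26*(-7829) + 126673) = √(-203554 + 126673) = √(-76881) = 7*I*√1569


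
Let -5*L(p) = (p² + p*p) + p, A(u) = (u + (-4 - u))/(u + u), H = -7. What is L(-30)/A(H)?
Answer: -1239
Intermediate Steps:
A(u) = -2/u (A(u) = -4*1/(2*u) = -2/u)
L(p) = -2*p²/5 - p/5 (L(p) = -((p² + p*p) + p)/5 = -((p² + p²) + p)/5 = -(2*p² + p)/5 = -(p + 2*p²)/5 = -2*p²/5 - p/5)
L(-30)/A(H) = (-⅕*(-30)*(1 + 2*(-30)))/((-2/(-7))) = (-⅕*(-30)*(1 - 60))/((-2*(-⅐))) = (-⅕*(-30)*(-59))/(2/7) = -354*7/2 = -1239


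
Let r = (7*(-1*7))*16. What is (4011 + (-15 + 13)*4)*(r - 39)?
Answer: -3294469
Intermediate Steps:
r = -784 (r = (7*(-7))*16 = -49*16 = -784)
(4011 + (-15 + 13)*4)*(r - 39) = (4011 + (-15 + 13)*4)*(-784 - 39) = (4011 - 2*4)*(-823) = (4011 - 8)*(-823) = 4003*(-823) = -3294469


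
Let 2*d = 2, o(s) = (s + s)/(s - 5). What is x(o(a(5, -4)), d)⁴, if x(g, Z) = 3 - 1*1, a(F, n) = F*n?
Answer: 16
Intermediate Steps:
o(s) = 2*s/(-5 + s) (o(s) = (2*s)/(-5 + s) = 2*s/(-5 + s))
d = 1 (d = (½)*2 = 1)
x(g, Z) = 2 (x(g, Z) = 3 - 1 = 2)
x(o(a(5, -4)), d)⁴ = 2⁴ = 16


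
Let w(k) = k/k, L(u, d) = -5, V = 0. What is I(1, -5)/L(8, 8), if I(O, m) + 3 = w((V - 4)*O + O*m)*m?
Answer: 8/5 ≈ 1.6000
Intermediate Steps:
w(k) = 1
I(O, m) = -3 + m (I(O, m) = -3 + 1*m = -3 + m)
I(1, -5)/L(8, 8) = (-3 - 5)/(-5) = -8*(-⅕) = 8/5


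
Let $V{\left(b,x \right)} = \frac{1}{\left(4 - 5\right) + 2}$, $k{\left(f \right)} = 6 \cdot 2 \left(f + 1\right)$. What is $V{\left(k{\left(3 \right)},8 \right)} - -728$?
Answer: $729$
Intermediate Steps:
$k{\left(f \right)} = 12 + 12 f$ ($k{\left(f \right)} = 12 \left(1 + f\right) = 12 + 12 f$)
$V{\left(b,x \right)} = 1$ ($V{\left(b,x \right)} = \frac{1}{-1 + 2} = 1^{-1} = 1$)
$V{\left(k{\left(3 \right)},8 \right)} - -728 = 1 - -728 = 1 + 728 = 729$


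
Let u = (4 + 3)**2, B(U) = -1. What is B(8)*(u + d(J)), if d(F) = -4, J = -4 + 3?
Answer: -45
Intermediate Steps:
J = -1
u = 49 (u = 7**2 = 49)
B(8)*(u + d(J)) = -(49 - 4) = -1*45 = -45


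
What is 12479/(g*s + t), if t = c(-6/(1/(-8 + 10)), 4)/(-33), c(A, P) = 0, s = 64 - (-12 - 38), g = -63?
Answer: -12479/7182 ≈ -1.7375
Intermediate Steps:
s = 114 (s = 64 - 1*(-50) = 64 + 50 = 114)
t = 0 (t = 0/(-33) = 0*(-1/33) = 0)
12479/(g*s + t) = 12479/(-63*114 + 0) = 12479/(-7182 + 0) = 12479/(-7182) = 12479*(-1/7182) = -12479/7182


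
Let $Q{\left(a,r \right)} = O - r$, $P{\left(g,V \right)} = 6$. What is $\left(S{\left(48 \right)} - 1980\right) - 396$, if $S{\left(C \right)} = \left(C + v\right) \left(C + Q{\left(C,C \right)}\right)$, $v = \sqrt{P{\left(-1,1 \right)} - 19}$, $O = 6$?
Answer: $-2088 + 6 i \sqrt{13} \approx -2088.0 + 21.633 i$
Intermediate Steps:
$Q{\left(a,r \right)} = 6 - r$
$v = i \sqrt{13}$ ($v = \sqrt{6 - 19} = \sqrt{-13} = i \sqrt{13} \approx 3.6056 i$)
$S{\left(C \right)} = 6 C + 6 i \sqrt{13}$ ($S{\left(C \right)} = \left(C + i \sqrt{13}\right) \left(C - \left(-6 + C\right)\right) = \left(C + i \sqrt{13}\right) 6 = 6 C + 6 i \sqrt{13}$)
$\left(S{\left(48 \right)} - 1980\right) - 396 = \left(\left(6 \cdot 48 + 6 i \sqrt{13}\right) - 1980\right) - 396 = \left(\left(288 + 6 i \sqrt{13}\right) - 1980\right) - 396 = \left(-1692 + 6 i \sqrt{13}\right) - 396 = -2088 + 6 i \sqrt{13}$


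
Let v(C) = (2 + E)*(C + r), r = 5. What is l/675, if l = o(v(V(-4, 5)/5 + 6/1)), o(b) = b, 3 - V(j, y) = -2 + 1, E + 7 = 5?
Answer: 0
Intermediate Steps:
E = -2 (E = -7 + 5 = -2)
V(j, y) = 4 (V(j, y) = 3 - (-2 + 1) = 3 - 1*(-1) = 3 + 1 = 4)
v(C) = 0 (v(C) = (2 - 2)*(C + 5) = 0*(5 + C) = 0)
l = 0
l/675 = 0/675 = 0*(1/675) = 0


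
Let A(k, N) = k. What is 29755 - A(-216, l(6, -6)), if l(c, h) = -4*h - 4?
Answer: 29971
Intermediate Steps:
l(c, h) = -4 - 4*h
29755 - A(-216, l(6, -6)) = 29755 - 1*(-216) = 29755 + 216 = 29971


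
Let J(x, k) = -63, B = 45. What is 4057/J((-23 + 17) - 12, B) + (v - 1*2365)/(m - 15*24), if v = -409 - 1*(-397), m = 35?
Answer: -1168774/20475 ≈ -57.083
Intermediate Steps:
v = -12 (v = -409 + 397 = -12)
4057/J((-23 + 17) - 12, B) + (v - 1*2365)/(m - 15*24) = 4057/(-63) + (-12 - 1*2365)/(35 - 15*24) = 4057*(-1/63) + (-12 - 2365)/(35 - 360) = -4057/63 - 2377/(-325) = -4057/63 - 2377*(-1/325) = -4057/63 + 2377/325 = -1168774/20475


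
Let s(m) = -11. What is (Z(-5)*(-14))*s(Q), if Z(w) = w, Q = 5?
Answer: -770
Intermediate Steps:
(Z(-5)*(-14))*s(Q) = -5*(-14)*(-11) = 70*(-11) = -770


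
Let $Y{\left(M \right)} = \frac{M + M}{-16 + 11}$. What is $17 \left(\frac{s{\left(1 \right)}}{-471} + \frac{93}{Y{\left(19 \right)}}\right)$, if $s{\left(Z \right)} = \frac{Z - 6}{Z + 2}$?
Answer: $- \frac{11166535}{53694} \approx -207.97$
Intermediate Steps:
$Y{\left(M \right)} = - \frac{2 M}{5}$ ($Y{\left(M \right)} = \frac{2 M}{-5} = 2 M \left(- \frac{1}{5}\right) = - \frac{2 M}{5}$)
$s{\left(Z \right)} = \frac{-6 + Z}{2 + Z}$
$17 \left(\frac{s{\left(1 \right)}}{-471} + \frac{93}{Y{\left(19 \right)}}\right) = 17 \left(\frac{\frac{1}{2 + 1} \left(-6 + 1\right)}{-471} + \frac{93}{\left(- \frac{2}{5}\right) 19}\right) = 17 \left(\frac{1}{3} \left(-5\right) \left(- \frac{1}{471}\right) + \frac{93}{- \frac{38}{5}}\right) = 17 \left(\frac{1}{3} \left(-5\right) \left(- \frac{1}{471}\right) + 93 \left(- \frac{5}{38}\right)\right) = 17 \left(\left(- \frac{5}{3}\right) \left(- \frac{1}{471}\right) - \frac{465}{38}\right) = 17 \left(\frac{5}{1413} - \frac{465}{38}\right) = 17 \left(- \frac{656855}{53694}\right) = - \frac{11166535}{53694}$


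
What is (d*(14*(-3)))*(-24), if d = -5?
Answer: -5040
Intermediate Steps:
(d*(14*(-3)))*(-24) = -70*(-3)*(-24) = -5*(-42)*(-24) = 210*(-24) = -5040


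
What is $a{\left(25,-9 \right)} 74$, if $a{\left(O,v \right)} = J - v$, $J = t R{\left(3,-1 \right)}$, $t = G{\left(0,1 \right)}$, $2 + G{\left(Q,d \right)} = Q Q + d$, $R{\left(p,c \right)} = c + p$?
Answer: $518$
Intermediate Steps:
$G{\left(Q,d \right)} = -2 + d + Q^{2}$ ($G{\left(Q,d \right)} = -2 + \left(Q Q + d\right) = -2 + \left(Q^{2} + d\right) = -2 + \left(d + Q^{2}\right) = -2 + d + Q^{2}$)
$t = -1$ ($t = -2 + 1 + 0^{2} = -2 + 1 + 0 = -1$)
$J = -2$ ($J = - (-1 + 3) = \left(-1\right) 2 = -2$)
$a{\left(O,v \right)} = -2 - v$
$a{\left(25,-9 \right)} 74 = \left(-2 - -9\right) 74 = \left(-2 + 9\right) 74 = 7 \cdot 74 = 518$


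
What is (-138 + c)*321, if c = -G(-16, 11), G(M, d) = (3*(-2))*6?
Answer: -32742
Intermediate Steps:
G(M, d) = -36 (G(M, d) = -6*6 = -36)
c = 36 (c = -1*(-36) = 36)
(-138 + c)*321 = (-138 + 36)*321 = -102*321 = -32742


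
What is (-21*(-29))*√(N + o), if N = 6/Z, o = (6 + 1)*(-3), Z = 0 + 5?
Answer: 1827*I*√55/5 ≈ 2709.9*I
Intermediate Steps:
Z = 5
o = -21 (o = 7*(-3) = -21)
N = 6/5 ≈ 1.2000
(-21*(-29))*√(N + o) = (-21*(-29))*√(6/5 - 21) = 609*√(-99/5) = 609*(3*I*√55/5) = 1827*I*√55/5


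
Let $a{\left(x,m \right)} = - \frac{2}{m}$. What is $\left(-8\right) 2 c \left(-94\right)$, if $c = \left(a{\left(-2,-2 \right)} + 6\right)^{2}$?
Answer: $73696$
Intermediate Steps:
$c = 49$ ($c = \left(- \frac{2}{-2} + 6\right)^{2} = \left(\left(-2\right) \left(- \frac{1}{2}\right) + 6\right)^{2} = \left(1 + 6\right)^{2} = 7^{2} = 49$)
$\left(-8\right) 2 c \left(-94\right) = \left(-8\right) 2 \cdot 49 \left(-94\right) = \left(-16\right) 49 \left(-94\right) = \left(-784\right) \left(-94\right) = 73696$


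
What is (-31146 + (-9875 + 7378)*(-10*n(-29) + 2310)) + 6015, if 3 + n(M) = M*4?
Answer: -8764631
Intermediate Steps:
n(M) = -3 + 4*M (n(M) = -3 + M*4 = -3 + 4*M)
(-31146 + (-9875 + 7378)*(-10*n(-29) + 2310)) + 6015 = (-31146 + (-9875 + 7378)*(-10*(-3 + 4*(-29)) + 2310)) + 6015 = (-31146 - 2497*(-10*(-3 - 116) + 2310)) + 6015 = (-31146 - 2497*(-10*(-119) + 2310)) + 6015 = (-31146 - 2497*(1190 + 2310)) + 6015 = (-31146 - 2497*3500) + 6015 = (-31146 - 8739500) + 6015 = -8770646 + 6015 = -8764631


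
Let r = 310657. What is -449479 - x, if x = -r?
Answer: -138822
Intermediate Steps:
x = -310657 (x = -1*310657 = -310657)
-449479 - x = -449479 - 1*(-310657) = -449479 + 310657 = -138822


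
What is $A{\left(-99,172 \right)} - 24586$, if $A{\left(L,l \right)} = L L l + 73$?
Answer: $1661259$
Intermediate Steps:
$A{\left(L,l \right)} = 73 + l L^{2}$ ($A{\left(L,l \right)} = L^{2} l + 73 = l L^{2} + 73 = 73 + l L^{2}$)
$A{\left(-99,172 \right)} - 24586 = \left(73 + 172 \left(-99\right)^{2}\right) - 24586 = \left(73 + 172 \cdot 9801\right) - 24586 = \left(73 + 1685772\right) - 24586 = 1685845 - 24586 = 1661259$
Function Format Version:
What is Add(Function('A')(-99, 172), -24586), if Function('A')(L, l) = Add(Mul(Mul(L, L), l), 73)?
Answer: 1661259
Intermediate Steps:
Function('A')(L, l) = Add(73, Mul(l, Pow(L, 2))) (Function('A')(L, l) = Add(Mul(Pow(L, 2), l), 73) = Add(Mul(l, Pow(L, 2)), 73) = Add(73, Mul(l, Pow(L, 2))))
Add(Function('A')(-99, 172), -24586) = Add(Add(73, Mul(172, Pow(-99, 2))), -24586) = Add(Add(73, Mul(172, 9801)), -24586) = Add(Add(73, 1685772), -24586) = Add(1685845, -24586) = 1661259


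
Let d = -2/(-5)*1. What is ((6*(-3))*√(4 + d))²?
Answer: 7128/5 ≈ 1425.6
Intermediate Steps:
d = ⅖ (d = -2*(-⅕)*1 = (⅖)*1 = ⅖ ≈ 0.40000)
((6*(-3))*√(4 + d))² = ((6*(-3))*√(4 + ⅖))² = (-18*√110/5)² = 7128/5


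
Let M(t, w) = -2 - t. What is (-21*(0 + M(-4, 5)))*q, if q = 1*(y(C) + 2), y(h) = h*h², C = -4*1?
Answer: 2604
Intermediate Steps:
C = -4
y(h) = h³
q = -62 (q = 1*((-4)³ + 2) = 1*(-64 + 2) = 1*(-62) = -62)
(-21*(0 + M(-4, 5)))*q = -21*(0 + (-2 - 1*(-4)))*(-62) = -21*(0 + (-2 + 4))*(-62) = -21*(0 + 2)*(-62) = -21*2*(-62) = -42*(-62) = 2604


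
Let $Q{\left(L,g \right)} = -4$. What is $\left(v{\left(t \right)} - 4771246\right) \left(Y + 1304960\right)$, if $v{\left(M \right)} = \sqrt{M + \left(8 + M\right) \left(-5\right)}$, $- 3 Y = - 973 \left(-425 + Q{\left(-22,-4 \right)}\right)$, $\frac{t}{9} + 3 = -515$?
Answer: $-5562418782966 + 4663284 \sqrt{1163} \approx -5.5623 \cdot 10^{12}$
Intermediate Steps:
$t = -4662$ ($t = -27 + 9 \left(-515\right) = -27 - 4635 = -4662$)
$Y = -139139$ ($Y = - \frac{\left(-973\right) \left(-425 - 4\right)}{3} = - \frac{\left(-973\right) \left(-429\right)}{3} = \left(- \frac{1}{3}\right) 417417 = -139139$)
$v{\left(M \right)} = \sqrt{-40 - 4 M}$ ($v{\left(M \right)} = \sqrt{M - \left(40 + 5 M\right)} = \sqrt{-40 - 4 M}$)
$\left(v{\left(t \right)} - 4771246\right) \left(Y + 1304960\right) = \left(2 \sqrt{-10 - -4662} - 4771246\right) \left(-139139 + 1304960\right) = \left(2 \sqrt{-10 + 4662} - 4771246\right) 1165821 = \left(2 \sqrt{4652} - 4771246\right) 1165821 = \left(2 \cdot 2 \sqrt{1163} - 4771246\right) 1165821 = \left(4 \sqrt{1163} - 4771246\right) 1165821 = \left(-4771246 + 4 \sqrt{1163}\right) 1165821 = -5562418782966 + 4663284 \sqrt{1163}$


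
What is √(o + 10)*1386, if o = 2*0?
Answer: 1386*√10 ≈ 4382.9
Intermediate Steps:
o = 0
√(o + 10)*1386 = √(0 + 10)*1386 = √10*1386 = 1386*√10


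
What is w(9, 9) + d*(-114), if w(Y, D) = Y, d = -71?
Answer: 8103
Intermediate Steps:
w(9, 9) + d*(-114) = 9 - 71*(-114) = 9 + 8094 = 8103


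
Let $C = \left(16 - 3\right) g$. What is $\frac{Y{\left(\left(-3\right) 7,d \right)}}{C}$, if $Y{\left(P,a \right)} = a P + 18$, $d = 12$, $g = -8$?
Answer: $\frac{9}{4} \approx 2.25$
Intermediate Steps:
$Y{\left(P,a \right)} = 18 + P a$ ($Y{\left(P,a \right)} = P a + 18 = 18 + P a$)
$C = -104$ ($C = \left(16 - 3\right) \left(-8\right) = 13 \left(-8\right) = -104$)
$\frac{Y{\left(\left(-3\right) 7,d \right)}}{C} = \frac{18 + \left(-3\right) 7 \cdot 12}{-104} = \left(18 - 252\right) \left(- \frac{1}{104}\right) = \left(-234\right) \left(- \frac{1}{104}\right) = \frac{9}{4}$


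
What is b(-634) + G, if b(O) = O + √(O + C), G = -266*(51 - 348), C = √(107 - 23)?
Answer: 78368 + √(-634 + 2*√21) ≈ 78368.0 + 24.997*I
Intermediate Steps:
C = 2*√21 (C = √84 = 2*√21 ≈ 9.1651)
G = 79002 (G = -266*(-297) = 79002)
b(O) = O + √(O + 2*√21)
b(-634) + G = (-634 + √(-634 + 2*√21)) + 79002 = 78368 + √(-634 + 2*√21)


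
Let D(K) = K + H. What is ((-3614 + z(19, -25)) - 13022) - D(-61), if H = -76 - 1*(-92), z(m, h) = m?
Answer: -16572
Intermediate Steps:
H = 16 (H = -76 + 92 = 16)
D(K) = 16 + K (D(K) = K + 16 = 16 + K)
((-3614 + z(19, -25)) - 13022) - D(-61) = ((-3614 + 19) - 13022) - (16 - 61) = (-3595 - 13022) - 1*(-45) = -16617 + 45 = -16572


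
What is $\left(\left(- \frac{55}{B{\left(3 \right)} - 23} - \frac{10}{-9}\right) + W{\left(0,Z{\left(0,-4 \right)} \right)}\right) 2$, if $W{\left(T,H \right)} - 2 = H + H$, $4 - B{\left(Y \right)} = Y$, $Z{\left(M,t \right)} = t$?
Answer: $- \frac{43}{9} \approx -4.7778$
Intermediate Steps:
$B{\left(Y \right)} = 4 - Y$
$W{\left(T,H \right)} = 2 + 2 H$ ($W{\left(T,H \right)} = 2 + \left(H + H\right) = 2 + 2 H$)
$\left(\left(- \frac{55}{B{\left(3 \right)} - 23} - \frac{10}{-9}\right) + W{\left(0,Z{\left(0,-4 \right)} \right)}\right) 2 = \left(\left(- \frac{55}{\left(4 - 3\right) - 23} - \frac{10}{-9}\right) + \left(2 + 2 \left(-4\right)\right)\right) 2 = \left(\left(- \frac{55}{\left(4 - 3\right) - 23} - - \frac{10}{9}\right) + \left(2 - 8\right)\right) 2 = \left(\left(- \frac{55}{1 - 23} + \frac{10}{9}\right) - 6\right) 2 = \left(\left(- \frac{55}{-22} + \frac{10}{9}\right) - 6\right) 2 = \left(\left(\left(-55\right) \left(- \frac{1}{22}\right) + \frac{10}{9}\right) - 6\right) 2 = \left(\left(\frac{5}{2} + \frac{10}{9}\right) - 6\right) 2 = \left(\frac{65}{18} - 6\right) 2 = \left(- \frac{43}{18}\right) 2 = - \frac{43}{9}$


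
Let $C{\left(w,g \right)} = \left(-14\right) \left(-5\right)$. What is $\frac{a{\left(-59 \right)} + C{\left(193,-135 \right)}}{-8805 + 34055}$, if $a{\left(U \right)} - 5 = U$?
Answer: $\frac{8}{12625} \approx 0.00063366$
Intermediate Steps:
$a{\left(U \right)} = 5 + U$
$C{\left(w,g \right)} = 70$
$\frac{a{\left(-59 \right)} + C{\left(193,-135 \right)}}{-8805 + 34055} = \frac{\left(5 - 59\right) + 70}{-8805 + 34055} = \frac{-54 + 70}{25250} = 16 \cdot \frac{1}{25250} = \frac{8}{12625}$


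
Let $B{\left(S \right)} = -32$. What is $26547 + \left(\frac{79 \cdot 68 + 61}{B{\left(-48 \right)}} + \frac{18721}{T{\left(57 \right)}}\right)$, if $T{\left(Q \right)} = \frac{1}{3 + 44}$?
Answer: $\frac{29000455}{32} \approx 9.0626 \cdot 10^{5}$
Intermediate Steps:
$T{\left(Q \right)} = \frac{1}{47}$
$26547 + \left(\frac{79 \cdot 68 + 61}{B{\left(-48 \right)}} + \frac{18721}{T{\left(57 \right)}}\right) = 26547 + \left(\frac{79 \cdot 68 + 61}{-32} + 18721 \frac{1}{\frac{1}{47}}\right) = 26547 + \left(\left(5372 + 61\right) \left(- \frac{1}{32}\right) + 18721 \cdot 47\right) = 26547 + \left(5433 \left(- \frac{1}{32}\right) + 879887\right) = 26547 + \left(- \frac{5433}{32} + 879887\right) = 26547 + \frac{28150951}{32} = \frac{29000455}{32}$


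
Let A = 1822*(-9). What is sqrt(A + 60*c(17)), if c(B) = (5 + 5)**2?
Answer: I*sqrt(10398) ≈ 101.97*I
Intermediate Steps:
A = -16398
c(B) = 100 (c(B) = 10**2 = 100)
sqrt(A + 60*c(17)) = sqrt(-16398 + 60*100) = sqrt(-16398 + 6000) = sqrt(-10398) = I*sqrt(10398)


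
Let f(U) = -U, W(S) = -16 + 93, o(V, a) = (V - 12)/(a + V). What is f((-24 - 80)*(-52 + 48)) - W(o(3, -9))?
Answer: -493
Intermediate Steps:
o(V, a) = (-12 + V)/(V + a)
W(S) = 77
f((-24 - 80)*(-52 + 48)) - W(o(3, -9)) = -(-24 - 80)*(-52 + 48) - 1*77 = -(-104)*(-4) - 77 = -1*416 - 77 = -416 - 77 = -493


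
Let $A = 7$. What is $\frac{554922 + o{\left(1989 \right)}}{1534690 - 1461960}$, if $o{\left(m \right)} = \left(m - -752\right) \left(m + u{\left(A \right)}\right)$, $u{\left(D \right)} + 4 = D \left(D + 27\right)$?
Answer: $\frac{1329633}{14546} \approx 91.409$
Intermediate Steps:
$u{\left(D \right)} = -4 + D \left(27 + D\right)$ ($u{\left(D \right)} = -4 + D \left(D + 27\right) = -4 + D \left(27 + D\right)$)
$o{\left(m \right)} = \left(234 + m\right) \left(752 + m\right)$ ($o{\left(m \right)} = \left(m - -752\right) \left(m + \left(-4 + 7^{2} + 27 \cdot 7\right)\right) = \left(m + 752\right) \left(m + \left(-4 + 49 + 189\right)\right) = \left(752 + m\right) \left(m + 234\right) = \left(752 + m\right) \left(234 + m\right) = \left(234 + m\right) \left(752 + m\right)$)
$\frac{554922 + o{\left(1989 \right)}}{1534690 - 1461960} = \frac{554922 + \left(175968 + 1989^{2} + 986 \cdot 1989\right)}{1534690 - 1461960} = \frac{554922 + \left(175968 + 3956121 + 1961154\right)}{72730} = \left(554922 + 6093243\right) \frac{1}{72730} = 6648165 \cdot \frac{1}{72730} = \frac{1329633}{14546}$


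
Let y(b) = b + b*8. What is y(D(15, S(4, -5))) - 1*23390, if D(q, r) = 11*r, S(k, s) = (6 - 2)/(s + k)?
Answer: -23786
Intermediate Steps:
S(k, s) = 4/(k + s)
y(b) = 9*b (y(b) = b + 8*b = 9*b)
y(D(15, S(4, -5))) - 1*23390 = 9*(11*(4/(4 - 5))) - 1*23390 = 9*(11*(4/(-1))) - 23390 = 9*(11*(4*(-1))) - 23390 = 9*(11*(-4)) - 23390 = 9*(-44) - 23390 = -396 - 23390 = -23786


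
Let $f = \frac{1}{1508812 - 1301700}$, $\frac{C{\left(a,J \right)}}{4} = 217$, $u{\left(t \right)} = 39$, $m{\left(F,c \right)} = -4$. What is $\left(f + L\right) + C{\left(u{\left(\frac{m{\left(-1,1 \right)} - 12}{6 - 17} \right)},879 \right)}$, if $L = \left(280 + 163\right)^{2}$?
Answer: $\frac{40825296105}{207112} \approx 1.9712 \cdot 10^{5}$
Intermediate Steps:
$C{\left(a,J \right)} = 868$ ($C{\left(a,J \right)} = 4 \cdot 217 = 868$)
$L = 196249$ ($L = 443^{2} = 196249$)
$f = \frac{1}{207112} \approx 4.8283 \cdot 10^{-6}$
$\left(f + L\right) + C{\left(u{\left(\frac{m{\left(-1,1 \right)} - 12}{6 - 17} \right)},879 \right)} = \left(\frac{1}{207112} + 196249\right) + 868 = \frac{40645522889}{207112} + 868 = \frac{40825296105}{207112}$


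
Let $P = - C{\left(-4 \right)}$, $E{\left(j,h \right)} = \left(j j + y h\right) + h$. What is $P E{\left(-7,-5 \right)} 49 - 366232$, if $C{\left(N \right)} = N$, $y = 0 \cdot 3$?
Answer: $-357608$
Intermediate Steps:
$y = 0$
$E{\left(j,h \right)} = h + j^{2}$ ($E{\left(j,h \right)} = \left(j j + 0 h\right) + h = \left(j^{2} + 0\right) + h = j^{2} + h = h + j^{2}$)
$P = 4$ ($P = \left(-1\right) \left(-4\right) = 4$)
$P E{\left(-7,-5 \right)} 49 - 366232 = 4 \left(-5 + \left(-7\right)^{2}\right) 49 - 366232 = 4 \left(-5 + 49\right) 49 - 366232 = 4 \cdot 44 \cdot 49 - 366232 = 176 \cdot 49 - 366232 = 8624 - 366232 = -357608$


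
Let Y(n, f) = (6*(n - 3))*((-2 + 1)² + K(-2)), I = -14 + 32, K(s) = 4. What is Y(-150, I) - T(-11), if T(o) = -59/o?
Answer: -50549/11 ≈ -4595.4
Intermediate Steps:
I = 18
Y(n, f) = -90 + 30*n (Y(n, f) = (6*(n - 3))*((-2 + 1)² + 4) = (6*(-3 + n))*((-1)² + 4) = (-18 + 6*n)*(1 + 4) = (-18 + 6*n)*5 = -90 + 30*n)
Y(-150, I) - T(-11) = (-90 + 30*(-150)) - (-59)/(-11) = (-90 - 4500) - (-59)*(-1)/11 = -4590 - 1*59/11 = -4590 - 59/11 = -50549/11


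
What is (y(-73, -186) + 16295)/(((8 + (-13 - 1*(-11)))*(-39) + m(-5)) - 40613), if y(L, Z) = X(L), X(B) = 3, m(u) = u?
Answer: -8149/20426 ≈ -0.39895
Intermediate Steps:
y(L, Z) = 3
(y(-73, -186) + 16295)/(((8 + (-13 - 1*(-11)))*(-39) + m(-5)) - 40613) = (3 + 16295)/(((8 + (-13 - 1*(-11)))*(-39) - 5) - 40613) = 16298/(((8 + (-13 + 11))*(-39) - 5) - 40613) = 16298/(((8 - 2)*(-39) - 5) - 40613) = 16298/((6*(-39) - 5) - 40613) = 16298/((-234 - 5) - 40613) = 16298/(-239 - 40613) = 16298/(-40852) = 16298*(-1/40852) = -8149/20426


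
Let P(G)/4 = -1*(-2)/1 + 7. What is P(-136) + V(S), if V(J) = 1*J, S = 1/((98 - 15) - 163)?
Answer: 2879/80 ≈ 35.987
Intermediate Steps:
S = -1/80 (S = 1/(83 - 163) = 1/(-80) = -1/80 ≈ -0.012500)
P(G) = 36 (P(G) = 4*(-1*(-2)/1 + 7) = 4*(2*1 + 7) = 4*(2 + 7) = 4*9 = 36)
V(J) = J
P(-136) + V(S) = 36 - 1/80 = 2879/80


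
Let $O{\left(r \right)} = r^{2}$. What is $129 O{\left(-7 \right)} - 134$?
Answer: $6187$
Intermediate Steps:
$129 O{\left(-7 \right)} - 134 = 129 \left(-7\right)^{2} - 134 = 129 \cdot 49 - 134 = 6321 - 134 = 6187$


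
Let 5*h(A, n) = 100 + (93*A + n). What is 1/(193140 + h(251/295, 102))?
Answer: 1475/284964433 ≈ 5.1761e-6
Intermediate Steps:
h(A, n) = 20 + n/5 + 93*A/5 (h(A, n) = (100 + (93*A + n))/5 = (100 + (n + 93*A))/5 = (100 + n + 93*A)/5 = 20 + n/5 + 93*A/5)
1/(193140 + h(251/295, 102)) = 1/(193140 + (20 + (1/5)*102 + 93*(251/295)/5)) = 1/(193140 + (20 + 102/5 + 93*(251*(1/295))/5)) = 1/(193140 + (20 + 102/5 + (93/5)*(251/295))) = 1/(193140 + (20 + 102/5 + 23343/1475)) = 1/(193140 + 82933/1475) = 1/(284964433/1475) = 1475/284964433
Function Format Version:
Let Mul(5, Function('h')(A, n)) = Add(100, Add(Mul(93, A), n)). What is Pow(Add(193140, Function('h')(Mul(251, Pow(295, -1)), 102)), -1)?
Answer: Rational(1475, 284964433) ≈ 5.1761e-6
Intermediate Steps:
Function('h')(A, n) = Add(20, Mul(Rational(1, 5), n), Mul(Rational(93, 5), A)) (Function('h')(A, n) = Mul(Rational(1, 5), Add(100, Add(Mul(93, A), n))) = Mul(Rational(1, 5), Add(100, Add(n, Mul(93, A)))) = Mul(Rational(1, 5), Add(100, n, Mul(93, A))) = Add(20, Mul(Rational(1, 5), n), Mul(Rational(93, 5), A)))
Pow(Add(193140, Function('h')(Mul(251, Pow(295, -1)), 102)), -1) = Pow(Add(193140, Add(20, Mul(Rational(1, 5), 102), Mul(Rational(93, 5), Mul(251, Pow(295, -1))))), -1) = Pow(Add(193140, Add(20, Rational(102, 5), Mul(Rational(93, 5), Mul(251, Rational(1, 295))))), -1) = Pow(Add(193140, Add(20, Rational(102, 5), Mul(Rational(93, 5), Rational(251, 295)))), -1) = Pow(Add(193140, Add(20, Rational(102, 5), Rational(23343, 1475))), -1) = Pow(Add(193140, Rational(82933, 1475)), -1) = Pow(Rational(284964433, 1475), -1) = Rational(1475, 284964433)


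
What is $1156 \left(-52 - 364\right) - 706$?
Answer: $-481602$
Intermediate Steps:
$1156 \left(-52 - 364\right) - 706 = 1156 \left(-416\right) - 706 = -480896 - 706 = -481602$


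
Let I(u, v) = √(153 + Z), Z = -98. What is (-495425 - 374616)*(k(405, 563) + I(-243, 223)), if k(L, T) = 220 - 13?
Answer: -180098487 - 870041*√55 ≈ -1.8655e+8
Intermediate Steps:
k(L, T) = 207
I(u, v) = √55 (I(u, v) = √(153 - 98) = √55)
(-495425 - 374616)*(k(405, 563) + I(-243, 223)) = (-495425 - 374616)*(207 + √55) = -870041*(207 + √55) = -180098487 - 870041*√55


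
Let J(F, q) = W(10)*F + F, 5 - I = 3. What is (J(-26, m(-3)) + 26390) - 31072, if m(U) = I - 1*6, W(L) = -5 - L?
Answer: -4318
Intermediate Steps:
I = 2 (I = 5 - 1*3 = 5 - 3 = 2)
m(U) = -4 (m(U) = 2 - 1*6 = 2 - 6 = -4)
J(F, q) = -14*F (J(F, q) = (-5 - 1*10)*F + F = (-5 - 10)*F + F = -15*F + F = -14*F)
(J(-26, m(-3)) + 26390) - 31072 = (-14*(-26) + 26390) - 31072 = (364 + 26390) - 31072 = 26754 - 31072 = -4318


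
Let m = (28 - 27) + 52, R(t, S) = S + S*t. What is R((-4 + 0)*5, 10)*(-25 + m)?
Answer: -5320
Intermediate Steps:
m = 53 (m = 1 + 52 = 53)
R((-4 + 0)*5, 10)*(-25 + m) = (10*(1 + (-4 + 0)*5))*(-25 + 53) = (10*(1 - 4*5))*28 = (10*(1 - 20))*28 = (10*(-19))*28 = -190*28 = -5320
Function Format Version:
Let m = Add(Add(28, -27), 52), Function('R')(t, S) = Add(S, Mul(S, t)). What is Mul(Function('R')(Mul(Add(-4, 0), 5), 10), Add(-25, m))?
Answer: -5320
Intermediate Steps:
m = 53 (m = Add(1, 52) = 53)
Mul(Function('R')(Mul(Add(-4, 0), 5), 10), Add(-25, m)) = Mul(Mul(10, Add(1, Mul(Add(-4, 0), 5))), Add(-25, 53)) = Mul(Mul(10, Add(1, Mul(-4, 5))), 28) = Mul(Mul(10, Add(1, -20)), 28) = Mul(Mul(10, -19), 28) = Mul(-190, 28) = -5320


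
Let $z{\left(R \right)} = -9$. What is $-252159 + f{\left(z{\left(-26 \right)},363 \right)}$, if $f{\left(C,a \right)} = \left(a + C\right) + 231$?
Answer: $-251574$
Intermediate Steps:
$f{\left(C,a \right)} = 231 + C + a$ ($f{\left(C,a \right)} = \left(C + a\right) + 231 = 231 + C + a$)
$-252159 + f{\left(z{\left(-26 \right)},363 \right)} = -252159 + \left(231 - 9 + 363\right) = -252159 + 585 = -251574$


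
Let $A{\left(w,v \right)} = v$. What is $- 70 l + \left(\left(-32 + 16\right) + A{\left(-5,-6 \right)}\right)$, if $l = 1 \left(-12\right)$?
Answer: $818$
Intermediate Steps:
$l = -12$
$- 70 l + \left(\left(-32 + 16\right) + A{\left(-5,-6 \right)}\right) = \left(-70\right) \left(-12\right) + \left(\left(-32 + 16\right) - 6\right) = 840 - 22 = 818$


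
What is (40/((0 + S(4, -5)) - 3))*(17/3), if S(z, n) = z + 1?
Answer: 340/3 ≈ 113.33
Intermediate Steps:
S(z, n) = 1 + z
(40/((0 + S(4, -5)) - 3))*(17/3) = (40/((0 + (1 + 4)) - 3))*(17/3) = (40/((0 + 5) - 3))*(17*(⅓)) = (40/(5 - 3))*(17/3) = (40/2)*(17/3) = (40*(½))*(17/3) = 20*(17/3) = 340/3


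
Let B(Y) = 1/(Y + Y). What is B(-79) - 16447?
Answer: -2598627/158 ≈ -16447.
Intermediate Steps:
B(Y) = 1/(2*Y)
B(-79) - 16447 = (½)/(-79) - 16447 = (½)*(-1/79) - 16447 = -1/158 - 16447 = -2598627/158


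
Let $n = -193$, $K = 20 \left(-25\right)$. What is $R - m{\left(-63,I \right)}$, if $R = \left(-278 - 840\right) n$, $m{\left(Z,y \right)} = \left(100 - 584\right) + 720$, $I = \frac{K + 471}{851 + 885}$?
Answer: $215538$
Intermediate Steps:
$K = -500$
$I = - \frac{29}{1736}$ ($I = \frac{-500 + 471}{851 + 885} = - \frac{29}{1736} \approx -0.016705$)
$m{\left(Z,y \right)} = 236$ ($m{\left(Z,y \right)} = -484 + 720 = 236$)
$R = 215774$ ($R = \left(-278 - 840\right) \left(-193\right) = \left(-1118\right) \left(-193\right) = 215774$)
$R - m{\left(-63,I \right)} = 215774 - 236 = 215538$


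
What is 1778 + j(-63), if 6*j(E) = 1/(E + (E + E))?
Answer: 2016251/1134 ≈ 1778.0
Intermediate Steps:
j(E) = 1/(18*E) (j(E) = 1/(6*(E + (E + E))) = 1/(6*(E + 2*E)) = 1/(6*((3*E))) = (1/(3*E))/6 = 1/(18*E))
1778 + j(-63) = 1778 + (1/18)/(-63) = 1778 + (1/18)*(-1/63) = 1778 - 1/1134 = 2016251/1134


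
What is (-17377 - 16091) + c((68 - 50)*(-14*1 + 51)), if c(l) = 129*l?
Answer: 52446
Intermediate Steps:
(-17377 - 16091) + c((68 - 50)*(-14*1 + 51)) = (-17377 - 16091) + 129*((68 - 50)*(-14*1 + 51)) = -33468 + 129*(18*(-14 + 51)) = -33468 + 129*(18*37) = -33468 + 129*666 = -33468 + 85914 = 52446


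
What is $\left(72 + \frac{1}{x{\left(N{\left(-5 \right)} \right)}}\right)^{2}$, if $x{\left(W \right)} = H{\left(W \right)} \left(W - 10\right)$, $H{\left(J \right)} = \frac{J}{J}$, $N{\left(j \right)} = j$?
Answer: $\frac{1164241}{225} \approx 5174.4$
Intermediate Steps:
$H{\left(J \right)} = 1$
$x{\left(W \right)} = -10 + W$ ($x{\left(W \right)} = 1 \left(W - 10\right) = 1 \left(-10 + W\right) = -10 + W$)
$\left(72 + \frac{1}{x{\left(N{\left(-5 \right)} \right)}}\right)^{2} = \left(72 + \frac{1}{-10 - 5}\right)^{2} = \left(72 + \frac{1}{-15}\right)^{2} = \left(72 - \frac{1}{15}\right)^{2} = \left(\frac{1079}{15}\right)^{2} = \frac{1164241}{225}$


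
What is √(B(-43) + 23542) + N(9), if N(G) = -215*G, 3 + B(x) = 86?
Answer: -1935 + 15*√105 ≈ -1781.3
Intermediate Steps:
B(x) = 83 (B(x) = -3 + 86 = 83)
√(B(-43) + 23542) + N(9) = √(83 + 23542) - 215*9 = √23625 - 1935 = 15*√105 - 1935 = -1935 + 15*√105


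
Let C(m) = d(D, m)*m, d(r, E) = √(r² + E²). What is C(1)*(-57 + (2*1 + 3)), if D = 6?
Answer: -52*√37 ≈ -316.30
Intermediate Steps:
d(r, E) = √(E² + r²)
C(m) = m*√(36 + m²) (C(m) = √(m² + 6²)*m = √(m² + 36)*m = √(36 + m²)*m = m*√(36 + m²))
C(1)*(-57 + (2*1 + 3)) = (1*√(36 + 1²))*(-57 + (2*1 + 3)) = (1*√(36 + 1))*(-57 + (2 + 3)) = (1*√37)*(-57 + 5) = √37*(-52) = -52*√37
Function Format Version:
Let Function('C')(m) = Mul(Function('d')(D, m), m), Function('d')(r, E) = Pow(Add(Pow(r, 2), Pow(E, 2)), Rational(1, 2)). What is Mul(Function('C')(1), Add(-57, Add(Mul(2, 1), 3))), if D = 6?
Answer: Mul(-52, Pow(37, Rational(1, 2))) ≈ -316.30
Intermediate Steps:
Function('d')(r, E) = Pow(Add(Pow(E, 2), Pow(r, 2)), Rational(1, 2))
Function('C')(m) = Mul(m, Pow(Add(36, Pow(m, 2)), Rational(1, 2))) (Function('C')(m) = Mul(Pow(Add(Pow(m, 2), Pow(6, 2)), Rational(1, 2)), m) = Mul(Pow(Add(Pow(m, 2), 36), Rational(1, 2)), m) = Mul(Pow(Add(36, Pow(m, 2)), Rational(1, 2)), m) = Mul(m, Pow(Add(36, Pow(m, 2)), Rational(1, 2))))
Mul(Function('C')(1), Add(-57, Add(Mul(2, 1), 3))) = Mul(Mul(1, Pow(Add(36, Pow(1, 2)), Rational(1, 2))), Add(-57, Add(Mul(2, 1), 3))) = Mul(Mul(1, Pow(Add(36, 1), Rational(1, 2))), Add(-57, Add(2, 3))) = Mul(Mul(1, Pow(37, Rational(1, 2))), Add(-57, 5)) = Mul(Pow(37, Rational(1, 2)), -52) = Mul(-52, Pow(37, Rational(1, 2)))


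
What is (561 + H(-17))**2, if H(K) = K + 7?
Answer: 303601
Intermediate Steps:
H(K) = 7 + K
(561 + H(-17))**2 = (561 + (7 - 17))**2 = (561 - 10)**2 = 551**2 = 303601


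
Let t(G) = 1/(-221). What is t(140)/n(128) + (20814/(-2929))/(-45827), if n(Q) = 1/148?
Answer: -19861037990/29664229543 ≈ -0.66953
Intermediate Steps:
n(Q) = 1/148
t(G) = -1/221
t(140)/n(128) + (20814/(-2929))/(-45827) = -1/(221*1/148) + (20814/(-2929))/(-45827) = -1/221*148 + (20814*(-1/2929))*(-1/45827) = -148/221 - 20814/2929*(-1/45827) = -148/221 + 20814/134227283 = -19861037990/29664229543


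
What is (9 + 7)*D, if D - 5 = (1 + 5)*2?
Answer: 272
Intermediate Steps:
D = 17 (D = 5 + (1 + 5)*2 = 5 + 6*2 = 5 + 12 = 17)
(9 + 7)*D = (9 + 7)*17 = 16*17 = 272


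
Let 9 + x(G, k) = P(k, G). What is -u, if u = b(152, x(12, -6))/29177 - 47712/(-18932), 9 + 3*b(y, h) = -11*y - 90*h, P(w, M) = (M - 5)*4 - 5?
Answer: -1030150015/414284223 ≈ -2.4866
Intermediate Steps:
P(w, M) = -25 + 4*M (P(w, M) = (-5 + M)*4 - 5 = (-20 + 4*M) - 5 = -25 + 4*M)
x(G, k) = -34 + 4*G (x(G, k) = -9 + (-25 + 4*G) = -34 + 4*G)
b(y, h) = -3 - 30*h - 11*y/3 (b(y, h) = -3 + (-11*y - 90*h)/3 = -3 + (-90*h - 11*y)/3 = -3 + (-30*h - 11*y/3) = -3 - 30*h - 11*y/3)
u = 1030150015/414284223 (u = (-3 - 30*(-34 + 4*12) - 11/3*152)/29177 - 47712/(-18932) = (-3 - 30*(-34 + 48) - 1672/3)*(1/29177) - 47712*(-1/18932) = (-3 - 30*14 - 1672/3)*(1/29177) + 11928/4733 = (-3 - 420 - 1672/3)*(1/29177) + 11928/4733 = -2941/3*1/29177 + 11928/4733 = -2941/87531 + 11928/4733 = 1030150015/414284223 ≈ 2.4866)
-u = -1*1030150015/414284223 = -1030150015/414284223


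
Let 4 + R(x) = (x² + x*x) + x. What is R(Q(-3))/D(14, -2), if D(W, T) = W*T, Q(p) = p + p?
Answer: -31/14 ≈ -2.2143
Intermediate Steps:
Q(p) = 2*p
D(W, T) = T*W
R(x) = -4 + x + 2*x² (R(x) = -4 + ((x² + x*x) + x) = -4 + ((x² + x²) + x) = -4 + (2*x² + x) = -4 + (x + 2*x²) = -4 + x + 2*x²)
R(Q(-3))/D(14, -2) = (-4 + 2*(-3) + 2*(2*(-3))²)/((-2*14)) = (-4 - 6 + 2*(-6)²)/(-28) = (-4 - 6 + 2*36)*(-1/28) = (-4 - 6 + 72)*(-1/28) = 62*(-1/28) = -31/14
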